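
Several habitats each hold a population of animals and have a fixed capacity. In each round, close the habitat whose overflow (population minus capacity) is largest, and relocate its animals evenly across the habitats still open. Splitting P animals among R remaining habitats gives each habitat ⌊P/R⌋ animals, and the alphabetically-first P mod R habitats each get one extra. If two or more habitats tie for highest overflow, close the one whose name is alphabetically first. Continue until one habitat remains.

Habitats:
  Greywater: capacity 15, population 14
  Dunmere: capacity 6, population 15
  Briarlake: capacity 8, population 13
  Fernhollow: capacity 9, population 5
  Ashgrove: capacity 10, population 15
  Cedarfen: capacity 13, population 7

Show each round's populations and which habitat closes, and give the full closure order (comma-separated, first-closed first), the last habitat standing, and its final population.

Closure order: Dunmere, Ashgrove, Briarlake, Greywater, Fernhollow
Last habitat: Cedarfen with 69 animals

Round 1: Ashgrove=15 Briarlake=13 Cedarfen=7 Dunmere=15 Fernhollow=5 Greywater=14 → close Dunmere (overflow 9)
  15÷5 = 3 each, +1 to first 0
Round 2: Ashgrove=18 Briarlake=16 Cedarfen=10 Fernhollow=8 Greywater=17 → close Ashgrove (overflow 8)
  18÷4 = 4 each, +1 to first 2
Round 3: Briarlake=21 Cedarfen=15 Fernhollow=12 Greywater=21 → close Briarlake (overflow 13)
  21÷3 = 7 each, +1 to first 0
Round 4: Cedarfen=22 Fernhollow=19 Greywater=28 → close Greywater (overflow 13)
  28÷2 = 14 each, +1 to first 0
Round 5: Cedarfen=36 Fernhollow=33 → close Fernhollow (overflow 24)
  33÷1 = 33 each, +1 to first 0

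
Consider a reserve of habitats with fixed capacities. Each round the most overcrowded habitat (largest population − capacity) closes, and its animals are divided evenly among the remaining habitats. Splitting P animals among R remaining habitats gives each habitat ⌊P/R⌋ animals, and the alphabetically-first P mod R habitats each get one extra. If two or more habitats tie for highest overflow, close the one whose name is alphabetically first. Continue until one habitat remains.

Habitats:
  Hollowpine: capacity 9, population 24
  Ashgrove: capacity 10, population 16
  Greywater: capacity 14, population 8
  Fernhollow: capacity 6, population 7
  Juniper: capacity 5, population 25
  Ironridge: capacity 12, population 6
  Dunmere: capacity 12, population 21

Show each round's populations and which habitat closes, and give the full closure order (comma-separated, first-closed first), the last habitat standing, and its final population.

Closure order: Juniper, Hollowpine, Dunmere, Ashgrove, Fernhollow, Greywater
Last habitat: Ironridge with 107 animals

Round 1: Ashgrove=16 Dunmere=21 Fernhollow=7 Greywater=8 Hollowpine=24 Ironridge=6 Juniper=25 → close Juniper (overflow 20)
  25÷6 = 4 each, +1 to first 1
Round 2: Ashgrove=21 Dunmere=25 Fernhollow=11 Greywater=12 Hollowpine=28 Ironridge=10 → close Hollowpine (overflow 19)
  28÷5 = 5 each, +1 to first 3
Round 3: Ashgrove=27 Dunmere=31 Fernhollow=17 Greywater=17 Ironridge=15 → close Dunmere (overflow 19)
  31÷4 = 7 each, +1 to first 3
Round 4: Ashgrove=35 Fernhollow=25 Greywater=25 Ironridge=22 → close Ashgrove (overflow 25)
  35÷3 = 11 each, +1 to first 2
Round 5: Fernhollow=37 Greywater=37 Ironridge=33 → close Fernhollow (overflow 31)
  37÷2 = 18 each, +1 to first 1
Round 6: Greywater=56 Ironridge=51 → close Greywater (overflow 42)
  56÷1 = 56 each, +1 to first 0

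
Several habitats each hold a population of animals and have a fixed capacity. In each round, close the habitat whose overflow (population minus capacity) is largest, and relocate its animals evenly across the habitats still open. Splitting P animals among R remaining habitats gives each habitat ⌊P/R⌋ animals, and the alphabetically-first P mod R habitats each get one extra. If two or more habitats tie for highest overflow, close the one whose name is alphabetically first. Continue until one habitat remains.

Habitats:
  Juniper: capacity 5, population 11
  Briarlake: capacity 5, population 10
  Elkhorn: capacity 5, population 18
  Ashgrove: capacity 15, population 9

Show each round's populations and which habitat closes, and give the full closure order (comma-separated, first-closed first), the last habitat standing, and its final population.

Round 1: Ashgrove=9 Briarlake=10 Elkhorn=18 Juniper=11 → close Elkhorn (overflow 13)
  18÷3 = 6 each, +1 to first 0
Round 2: Ashgrove=15 Briarlake=16 Juniper=17 → close Juniper (overflow 12)
  17÷2 = 8 each, +1 to first 1
Round 3: Ashgrove=24 Briarlake=24 → close Briarlake (overflow 19)
  24÷1 = 24 each, +1 to first 0

Closure order: Elkhorn, Juniper, Briarlake
Last habitat: Ashgrove with 48 animals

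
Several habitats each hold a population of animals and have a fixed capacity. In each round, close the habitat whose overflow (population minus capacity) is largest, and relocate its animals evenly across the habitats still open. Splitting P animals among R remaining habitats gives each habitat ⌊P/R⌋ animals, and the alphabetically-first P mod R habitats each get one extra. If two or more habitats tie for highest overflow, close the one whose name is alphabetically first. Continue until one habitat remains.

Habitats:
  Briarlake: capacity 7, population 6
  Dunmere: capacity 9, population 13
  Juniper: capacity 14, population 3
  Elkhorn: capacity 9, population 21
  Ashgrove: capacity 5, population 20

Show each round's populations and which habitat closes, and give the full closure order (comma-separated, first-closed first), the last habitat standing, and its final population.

Round 1: Ashgrove=20 Briarlake=6 Dunmere=13 Elkhorn=21 Juniper=3 → close Ashgrove (overflow 15)
  20÷4 = 5 each, +1 to first 0
Round 2: Briarlake=11 Dunmere=18 Elkhorn=26 Juniper=8 → close Elkhorn (overflow 17)
  26÷3 = 8 each, +1 to first 2
Round 3: Briarlake=20 Dunmere=27 Juniper=16 → close Dunmere (overflow 18)
  27÷2 = 13 each, +1 to first 1
Round 4: Briarlake=34 Juniper=29 → close Briarlake (overflow 27)
  34÷1 = 34 each, +1 to first 0

Closure order: Ashgrove, Elkhorn, Dunmere, Briarlake
Last habitat: Juniper with 63 animals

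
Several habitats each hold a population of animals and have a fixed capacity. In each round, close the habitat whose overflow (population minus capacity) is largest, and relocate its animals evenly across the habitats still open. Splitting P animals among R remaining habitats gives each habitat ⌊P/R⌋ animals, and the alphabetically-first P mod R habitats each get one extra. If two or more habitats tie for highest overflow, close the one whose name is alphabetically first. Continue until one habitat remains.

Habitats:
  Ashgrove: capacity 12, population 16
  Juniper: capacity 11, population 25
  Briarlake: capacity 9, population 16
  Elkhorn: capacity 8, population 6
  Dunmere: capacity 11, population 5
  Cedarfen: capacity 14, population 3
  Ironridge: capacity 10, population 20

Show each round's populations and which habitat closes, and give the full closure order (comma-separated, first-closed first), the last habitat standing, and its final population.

Closure order: Juniper, Ironridge, Briarlake, Ashgrove, Elkhorn, Dunmere
Last habitat: Cedarfen with 91 animals

Round 1: Ashgrove=16 Briarlake=16 Cedarfen=3 Dunmere=5 Elkhorn=6 Ironridge=20 Juniper=25 → close Juniper (overflow 14)
  25÷6 = 4 each, +1 to first 1
Round 2: Ashgrove=21 Briarlake=20 Cedarfen=7 Dunmere=9 Elkhorn=10 Ironridge=24 → close Ironridge (overflow 14)
  24÷5 = 4 each, +1 to first 4
Round 3: Ashgrove=26 Briarlake=25 Cedarfen=12 Dunmere=14 Elkhorn=14 → close Briarlake (overflow 16)
  25÷4 = 6 each, +1 to first 1
Round 4: Ashgrove=33 Cedarfen=18 Dunmere=20 Elkhorn=20 → close Ashgrove (overflow 21)
  33÷3 = 11 each, +1 to first 0
Round 5: Cedarfen=29 Dunmere=31 Elkhorn=31 → close Elkhorn (overflow 23)
  31÷2 = 15 each, +1 to first 1
Round 6: Cedarfen=45 Dunmere=46 → close Dunmere (overflow 35)
  46÷1 = 46 each, +1 to first 0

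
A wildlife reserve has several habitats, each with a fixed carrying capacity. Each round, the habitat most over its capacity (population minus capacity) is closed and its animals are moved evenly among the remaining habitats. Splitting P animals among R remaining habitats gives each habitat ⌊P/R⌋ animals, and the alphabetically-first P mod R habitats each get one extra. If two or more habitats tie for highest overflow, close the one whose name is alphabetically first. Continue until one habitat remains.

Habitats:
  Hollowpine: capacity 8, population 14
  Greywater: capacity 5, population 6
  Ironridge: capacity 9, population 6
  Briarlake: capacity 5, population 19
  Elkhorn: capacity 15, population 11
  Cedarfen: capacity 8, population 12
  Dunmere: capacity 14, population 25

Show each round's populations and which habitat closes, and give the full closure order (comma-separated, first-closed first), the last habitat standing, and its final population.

Round 1: Briarlake=19 Cedarfen=12 Dunmere=25 Elkhorn=11 Greywater=6 Hollowpine=14 Ironridge=6 → close Briarlake (overflow 14)
  19÷6 = 3 each, +1 to first 1
Round 2: Cedarfen=16 Dunmere=28 Elkhorn=14 Greywater=9 Hollowpine=17 Ironridge=9 → close Dunmere (overflow 14)
  28÷5 = 5 each, +1 to first 3
Round 3: Cedarfen=22 Elkhorn=20 Greywater=15 Hollowpine=22 Ironridge=14 → close Cedarfen (overflow 14)
  22÷4 = 5 each, +1 to first 2
Round 4: Elkhorn=26 Greywater=21 Hollowpine=27 Ironridge=19 → close Hollowpine (overflow 19)
  27÷3 = 9 each, +1 to first 0
Round 5: Elkhorn=35 Greywater=30 Ironridge=28 → close Greywater (overflow 25)
  30÷2 = 15 each, +1 to first 0
Round 6: Elkhorn=50 Ironridge=43 → close Elkhorn (overflow 35)
  50÷1 = 50 each, +1 to first 0

Closure order: Briarlake, Dunmere, Cedarfen, Hollowpine, Greywater, Elkhorn
Last habitat: Ironridge with 93 animals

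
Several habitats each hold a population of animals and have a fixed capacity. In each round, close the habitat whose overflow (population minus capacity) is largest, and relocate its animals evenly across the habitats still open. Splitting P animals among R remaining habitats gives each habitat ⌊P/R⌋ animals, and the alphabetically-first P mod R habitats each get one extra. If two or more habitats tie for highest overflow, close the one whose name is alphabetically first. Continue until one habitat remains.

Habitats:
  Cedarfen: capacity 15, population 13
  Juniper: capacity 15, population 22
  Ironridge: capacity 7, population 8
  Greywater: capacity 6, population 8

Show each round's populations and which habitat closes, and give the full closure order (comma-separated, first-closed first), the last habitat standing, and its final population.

Round 1: Cedarfen=13 Greywater=8 Ironridge=8 Juniper=22 → close Juniper (overflow 7)
  22÷3 = 7 each, +1 to first 1
Round 2: Cedarfen=21 Greywater=15 Ironridge=15 → close Greywater (overflow 9)
  15÷2 = 7 each, +1 to first 1
Round 3: Cedarfen=29 Ironridge=22 → close Ironridge (overflow 15)
  22÷1 = 22 each, +1 to first 0

Closure order: Juniper, Greywater, Ironridge
Last habitat: Cedarfen with 51 animals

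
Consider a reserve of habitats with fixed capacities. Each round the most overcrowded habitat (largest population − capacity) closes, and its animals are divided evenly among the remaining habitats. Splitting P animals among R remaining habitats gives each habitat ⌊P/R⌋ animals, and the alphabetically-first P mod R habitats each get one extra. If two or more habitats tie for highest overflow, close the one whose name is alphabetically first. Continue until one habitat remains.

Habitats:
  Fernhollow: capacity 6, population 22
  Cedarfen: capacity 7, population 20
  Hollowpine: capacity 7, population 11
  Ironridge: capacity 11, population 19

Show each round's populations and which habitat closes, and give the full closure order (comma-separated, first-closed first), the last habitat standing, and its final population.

Round 1: Cedarfen=20 Fernhollow=22 Hollowpine=11 Ironridge=19 → close Fernhollow (overflow 16)
  22÷3 = 7 each, +1 to first 1
Round 2: Cedarfen=28 Hollowpine=18 Ironridge=26 → close Cedarfen (overflow 21)
  28÷2 = 14 each, +1 to first 0
Round 3: Hollowpine=32 Ironridge=40 → close Ironridge (overflow 29)
  40÷1 = 40 each, +1 to first 0

Closure order: Fernhollow, Cedarfen, Ironridge
Last habitat: Hollowpine with 72 animals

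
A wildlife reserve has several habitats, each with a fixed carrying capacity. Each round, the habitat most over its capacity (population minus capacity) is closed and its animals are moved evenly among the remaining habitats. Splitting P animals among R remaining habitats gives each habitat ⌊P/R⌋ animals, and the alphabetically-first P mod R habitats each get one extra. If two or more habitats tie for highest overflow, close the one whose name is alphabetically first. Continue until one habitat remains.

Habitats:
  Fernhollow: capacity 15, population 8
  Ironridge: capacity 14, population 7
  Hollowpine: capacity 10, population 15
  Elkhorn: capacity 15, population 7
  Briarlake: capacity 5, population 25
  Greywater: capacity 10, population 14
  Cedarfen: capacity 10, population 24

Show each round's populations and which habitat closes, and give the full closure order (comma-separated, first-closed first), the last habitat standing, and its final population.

Closure order: Briarlake, Cedarfen, Hollowpine, Greywater, Elkhorn, Fernhollow
Last habitat: Ironridge with 100 animals

Round 1: Briarlake=25 Cedarfen=24 Elkhorn=7 Fernhollow=8 Greywater=14 Hollowpine=15 Ironridge=7 → close Briarlake (overflow 20)
  25÷6 = 4 each, +1 to first 1
Round 2: Cedarfen=29 Elkhorn=11 Fernhollow=12 Greywater=18 Hollowpine=19 Ironridge=11 → close Cedarfen (overflow 19)
  29÷5 = 5 each, +1 to first 4
Round 3: Elkhorn=17 Fernhollow=18 Greywater=24 Hollowpine=25 Ironridge=16 → close Hollowpine (overflow 15)
  25÷4 = 6 each, +1 to first 1
Round 4: Elkhorn=24 Fernhollow=24 Greywater=30 Ironridge=22 → close Greywater (overflow 20)
  30÷3 = 10 each, +1 to first 0
Round 5: Elkhorn=34 Fernhollow=34 Ironridge=32 → close Elkhorn (overflow 19)
  34÷2 = 17 each, +1 to first 0
Round 6: Fernhollow=51 Ironridge=49 → close Fernhollow (overflow 36)
  51÷1 = 51 each, +1 to first 0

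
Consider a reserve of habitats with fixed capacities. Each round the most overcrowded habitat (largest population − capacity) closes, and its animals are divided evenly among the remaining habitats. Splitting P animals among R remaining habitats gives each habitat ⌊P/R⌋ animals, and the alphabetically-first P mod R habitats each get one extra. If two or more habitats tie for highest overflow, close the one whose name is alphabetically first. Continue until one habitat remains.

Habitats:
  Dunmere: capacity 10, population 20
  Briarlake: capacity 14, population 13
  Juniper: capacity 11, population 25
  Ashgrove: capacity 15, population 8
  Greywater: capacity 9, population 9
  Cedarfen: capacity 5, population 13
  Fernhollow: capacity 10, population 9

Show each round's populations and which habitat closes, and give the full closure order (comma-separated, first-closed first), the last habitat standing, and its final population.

Closure order: Juniper, Dunmere, Cedarfen, Briarlake, Fernhollow, Greywater
Last habitat: Ashgrove with 97 animals

Round 1: Ashgrove=8 Briarlake=13 Cedarfen=13 Dunmere=20 Fernhollow=9 Greywater=9 Juniper=25 → close Juniper (overflow 14)
  25÷6 = 4 each, +1 to first 1
Round 2: Ashgrove=13 Briarlake=17 Cedarfen=17 Dunmere=24 Fernhollow=13 Greywater=13 → close Dunmere (overflow 14)
  24÷5 = 4 each, +1 to first 4
Round 3: Ashgrove=18 Briarlake=22 Cedarfen=22 Fernhollow=18 Greywater=17 → close Cedarfen (overflow 17)
  22÷4 = 5 each, +1 to first 2
Round 4: Ashgrove=24 Briarlake=28 Fernhollow=23 Greywater=22 → close Briarlake (overflow 14)
  28÷3 = 9 each, +1 to first 1
Round 5: Ashgrove=34 Fernhollow=32 Greywater=31 → close Fernhollow (overflow 22)
  32÷2 = 16 each, +1 to first 0
Round 6: Ashgrove=50 Greywater=47 → close Greywater (overflow 38)
  47÷1 = 47 each, +1 to first 0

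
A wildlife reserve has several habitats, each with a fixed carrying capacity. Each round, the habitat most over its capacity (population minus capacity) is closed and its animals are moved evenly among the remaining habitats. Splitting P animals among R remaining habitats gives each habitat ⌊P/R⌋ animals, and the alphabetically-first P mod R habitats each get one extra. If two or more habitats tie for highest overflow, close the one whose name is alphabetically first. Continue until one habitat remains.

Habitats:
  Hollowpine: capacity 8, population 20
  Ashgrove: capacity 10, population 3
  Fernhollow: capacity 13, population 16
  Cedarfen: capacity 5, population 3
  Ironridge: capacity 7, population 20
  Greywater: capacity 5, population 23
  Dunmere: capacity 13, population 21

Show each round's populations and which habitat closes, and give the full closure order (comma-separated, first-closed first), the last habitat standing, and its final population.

Round 1: Ashgrove=3 Cedarfen=3 Dunmere=21 Fernhollow=16 Greywater=23 Hollowpine=20 Ironridge=20 → close Greywater (overflow 18)
  23÷6 = 3 each, +1 to first 5
Round 2: Ashgrove=7 Cedarfen=7 Dunmere=25 Fernhollow=20 Hollowpine=24 Ironridge=23 → close Hollowpine (overflow 16)
  24÷5 = 4 each, +1 to first 4
Round 3: Ashgrove=12 Cedarfen=12 Dunmere=30 Fernhollow=25 Ironridge=27 → close Ironridge (overflow 20)
  27÷4 = 6 each, +1 to first 3
Round 4: Ashgrove=19 Cedarfen=19 Dunmere=37 Fernhollow=31 → close Dunmere (overflow 24)
  37÷3 = 12 each, +1 to first 1
Round 5: Ashgrove=32 Cedarfen=31 Fernhollow=43 → close Fernhollow (overflow 30)
  43÷2 = 21 each, +1 to first 1
Round 6: Ashgrove=54 Cedarfen=52 → close Cedarfen (overflow 47)
  52÷1 = 52 each, +1 to first 0

Closure order: Greywater, Hollowpine, Ironridge, Dunmere, Fernhollow, Cedarfen
Last habitat: Ashgrove with 106 animals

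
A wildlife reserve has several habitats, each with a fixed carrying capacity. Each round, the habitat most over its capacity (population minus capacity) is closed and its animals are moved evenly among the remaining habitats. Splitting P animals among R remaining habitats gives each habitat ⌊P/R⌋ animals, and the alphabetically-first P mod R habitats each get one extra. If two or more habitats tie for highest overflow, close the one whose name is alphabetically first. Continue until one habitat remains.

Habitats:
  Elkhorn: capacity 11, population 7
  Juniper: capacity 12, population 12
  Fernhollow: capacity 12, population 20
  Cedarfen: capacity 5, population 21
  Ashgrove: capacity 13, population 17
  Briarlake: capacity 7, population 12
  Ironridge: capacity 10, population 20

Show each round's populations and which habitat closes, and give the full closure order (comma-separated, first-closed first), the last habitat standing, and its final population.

Round 1: Ashgrove=17 Briarlake=12 Cedarfen=21 Elkhorn=7 Fernhollow=20 Ironridge=20 Juniper=12 → close Cedarfen (overflow 16)
  21÷6 = 3 each, +1 to first 3
Round 2: Ashgrove=21 Briarlake=16 Elkhorn=11 Fernhollow=23 Ironridge=23 Juniper=15 → close Ironridge (overflow 13)
  23÷5 = 4 each, +1 to first 3
Round 3: Ashgrove=26 Briarlake=21 Elkhorn=16 Fernhollow=27 Juniper=19 → close Fernhollow (overflow 15)
  27÷4 = 6 each, +1 to first 3
Round 4: Ashgrove=33 Briarlake=28 Elkhorn=23 Juniper=25 → close Briarlake (overflow 21)
  28÷3 = 9 each, +1 to first 1
Round 5: Ashgrove=43 Elkhorn=32 Juniper=34 → close Ashgrove (overflow 30)
  43÷2 = 21 each, +1 to first 1
Round 6: Elkhorn=54 Juniper=55 → close Elkhorn (overflow 43)
  54÷1 = 54 each, +1 to first 0

Closure order: Cedarfen, Ironridge, Fernhollow, Briarlake, Ashgrove, Elkhorn
Last habitat: Juniper with 109 animals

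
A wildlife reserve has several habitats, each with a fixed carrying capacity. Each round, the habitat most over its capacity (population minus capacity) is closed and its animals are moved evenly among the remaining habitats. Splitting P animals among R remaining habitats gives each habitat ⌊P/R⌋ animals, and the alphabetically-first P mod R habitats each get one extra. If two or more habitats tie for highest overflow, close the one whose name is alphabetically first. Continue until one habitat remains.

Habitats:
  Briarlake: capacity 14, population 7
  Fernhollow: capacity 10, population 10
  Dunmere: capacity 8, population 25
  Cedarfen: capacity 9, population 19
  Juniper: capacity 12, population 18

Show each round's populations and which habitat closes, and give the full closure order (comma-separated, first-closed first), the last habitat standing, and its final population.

Round 1: Briarlake=7 Cedarfen=19 Dunmere=25 Fernhollow=10 Juniper=18 → close Dunmere (overflow 17)
  25÷4 = 6 each, +1 to first 1
Round 2: Briarlake=14 Cedarfen=25 Fernhollow=16 Juniper=24 → close Cedarfen (overflow 16)
  25÷3 = 8 each, +1 to first 1
Round 3: Briarlake=23 Fernhollow=24 Juniper=32 → close Juniper (overflow 20)
  32÷2 = 16 each, +1 to first 0
Round 4: Briarlake=39 Fernhollow=40 → close Fernhollow (overflow 30)
  40÷1 = 40 each, +1 to first 0

Closure order: Dunmere, Cedarfen, Juniper, Fernhollow
Last habitat: Briarlake with 79 animals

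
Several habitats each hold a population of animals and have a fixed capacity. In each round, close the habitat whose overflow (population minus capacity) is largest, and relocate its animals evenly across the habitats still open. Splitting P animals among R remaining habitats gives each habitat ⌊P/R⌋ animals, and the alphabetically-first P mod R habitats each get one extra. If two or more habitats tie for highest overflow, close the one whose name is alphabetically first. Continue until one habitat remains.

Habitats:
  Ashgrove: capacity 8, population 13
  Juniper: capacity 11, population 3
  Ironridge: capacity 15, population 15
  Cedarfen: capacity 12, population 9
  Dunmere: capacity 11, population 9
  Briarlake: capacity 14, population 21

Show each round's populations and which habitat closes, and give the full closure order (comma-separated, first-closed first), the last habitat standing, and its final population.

Closure order: Briarlake, Ashgrove, Ironridge, Dunmere, Cedarfen
Last habitat: Juniper with 70 animals

Round 1: Ashgrove=13 Briarlake=21 Cedarfen=9 Dunmere=9 Ironridge=15 Juniper=3 → close Briarlake (overflow 7)
  21÷5 = 4 each, +1 to first 1
Round 2: Ashgrove=18 Cedarfen=13 Dunmere=13 Ironridge=19 Juniper=7 → close Ashgrove (overflow 10)
  18÷4 = 4 each, +1 to first 2
Round 3: Cedarfen=18 Dunmere=18 Ironridge=23 Juniper=11 → close Ironridge (overflow 8)
  23÷3 = 7 each, +1 to first 2
Round 4: Cedarfen=26 Dunmere=26 Juniper=18 → close Dunmere (overflow 15)
  26÷2 = 13 each, +1 to first 0
Round 5: Cedarfen=39 Juniper=31 → close Cedarfen (overflow 27)
  39÷1 = 39 each, +1 to first 0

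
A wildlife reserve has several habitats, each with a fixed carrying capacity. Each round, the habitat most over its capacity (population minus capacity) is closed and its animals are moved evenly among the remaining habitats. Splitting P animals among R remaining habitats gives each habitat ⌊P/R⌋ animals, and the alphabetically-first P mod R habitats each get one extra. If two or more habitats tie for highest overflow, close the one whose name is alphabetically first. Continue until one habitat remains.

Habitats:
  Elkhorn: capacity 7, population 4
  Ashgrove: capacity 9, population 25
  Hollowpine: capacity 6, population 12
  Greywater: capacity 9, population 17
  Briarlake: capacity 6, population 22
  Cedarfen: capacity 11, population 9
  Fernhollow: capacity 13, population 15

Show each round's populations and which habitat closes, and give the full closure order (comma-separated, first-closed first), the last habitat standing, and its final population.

Closure order: Ashgrove, Briarlake, Greywater, Hollowpine, Fernhollow, Cedarfen
Last habitat: Elkhorn with 104 animals

Round 1: Ashgrove=25 Briarlake=22 Cedarfen=9 Elkhorn=4 Fernhollow=15 Greywater=17 Hollowpine=12 → close Ashgrove (overflow 16)
  25÷6 = 4 each, +1 to first 1
Round 2: Briarlake=27 Cedarfen=13 Elkhorn=8 Fernhollow=19 Greywater=21 Hollowpine=16 → close Briarlake (overflow 21)
  27÷5 = 5 each, +1 to first 2
Round 3: Cedarfen=19 Elkhorn=14 Fernhollow=24 Greywater=26 Hollowpine=21 → close Greywater (overflow 17)
  26÷4 = 6 each, +1 to first 2
Round 4: Cedarfen=26 Elkhorn=21 Fernhollow=30 Hollowpine=27 → close Hollowpine (overflow 21)
  27÷3 = 9 each, +1 to first 0
Round 5: Cedarfen=35 Elkhorn=30 Fernhollow=39 → close Fernhollow (overflow 26)
  39÷2 = 19 each, +1 to first 1
Round 6: Cedarfen=55 Elkhorn=49 → close Cedarfen (overflow 44)
  55÷1 = 55 each, +1 to first 0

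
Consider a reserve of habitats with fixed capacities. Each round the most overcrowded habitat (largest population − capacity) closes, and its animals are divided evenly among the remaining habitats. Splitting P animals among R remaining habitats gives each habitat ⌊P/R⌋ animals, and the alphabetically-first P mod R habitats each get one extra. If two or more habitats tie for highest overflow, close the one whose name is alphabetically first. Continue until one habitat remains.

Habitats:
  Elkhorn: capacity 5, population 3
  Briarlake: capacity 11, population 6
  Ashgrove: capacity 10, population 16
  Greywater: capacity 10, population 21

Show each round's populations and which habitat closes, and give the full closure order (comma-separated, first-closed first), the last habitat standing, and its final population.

Round 1: Ashgrove=16 Briarlake=6 Elkhorn=3 Greywater=21 → close Greywater (overflow 11)
  21÷3 = 7 each, +1 to first 0
Round 2: Ashgrove=23 Briarlake=13 Elkhorn=10 → close Ashgrove (overflow 13)
  23÷2 = 11 each, +1 to first 1
Round 3: Briarlake=25 Elkhorn=21 → close Elkhorn (overflow 16)
  21÷1 = 21 each, +1 to first 0

Closure order: Greywater, Ashgrove, Elkhorn
Last habitat: Briarlake with 46 animals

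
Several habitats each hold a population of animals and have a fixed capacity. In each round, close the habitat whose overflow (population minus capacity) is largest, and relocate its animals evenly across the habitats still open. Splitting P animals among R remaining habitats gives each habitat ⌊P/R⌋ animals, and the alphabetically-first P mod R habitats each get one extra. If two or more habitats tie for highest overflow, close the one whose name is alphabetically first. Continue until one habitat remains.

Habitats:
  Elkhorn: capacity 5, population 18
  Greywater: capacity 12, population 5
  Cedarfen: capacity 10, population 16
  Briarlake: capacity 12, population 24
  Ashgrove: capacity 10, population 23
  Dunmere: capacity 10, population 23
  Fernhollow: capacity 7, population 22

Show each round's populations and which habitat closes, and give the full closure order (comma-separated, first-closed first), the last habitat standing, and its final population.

Round 1: Ashgrove=23 Briarlake=24 Cedarfen=16 Dunmere=23 Elkhorn=18 Fernhollow=22 Greywater=5 → close Fernhollow (overflow 15)
  22÷6 = 3 each, +1 to first 4
Round 2: Ashgrove=27 Briarlake=28 Cedarfen=20 Dunmere=27 Elkhorn=21 Greywater=8 → close Ashgrove (overflow 17)
  27÷5 = 5 each, +1 to first 2
Round 3: Briarlake=34 Cedarfen=26 Dunmere=32 Elkhorn=26 Greywater=13 → close Briarlake (overflow 22)
  34÷4 = 8 each, +1 to first 2
Round 4: Cedarfen=35 Dunmere=41 Elkhorn=34 Greywater=21 → close Dunmere (overflow 31)
  41÷3 = 13 each, +1 to first 2
Round 5: Cedarfen=49 Elkhorn=48 Greywater=34 → close Elkhorn (overflow 43)
  48÷2 = 24 each, +1 to first 0
Round 6: Cedarfen=73 Greywater=58 → close Cedarfen (overflow 63)
  73÷1 = 73 each, +1 to first 0

Closure order: Fernhollow, Ashgrove, Briarlake, Dunmere, Elkhorn, Cedarfen
Last habitat: Greywater with 131 animals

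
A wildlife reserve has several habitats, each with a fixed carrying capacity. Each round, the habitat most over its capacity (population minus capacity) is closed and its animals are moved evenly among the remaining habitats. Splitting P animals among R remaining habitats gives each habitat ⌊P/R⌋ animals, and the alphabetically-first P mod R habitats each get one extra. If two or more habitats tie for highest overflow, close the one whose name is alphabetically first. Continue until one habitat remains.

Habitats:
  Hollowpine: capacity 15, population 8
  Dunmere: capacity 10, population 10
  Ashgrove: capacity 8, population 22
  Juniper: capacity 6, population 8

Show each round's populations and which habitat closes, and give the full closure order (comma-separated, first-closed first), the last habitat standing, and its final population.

Closure order: Ashgrove, Juniper, Dunmere
Last habitat: Hollowpine with 48 animals

Round 1: Ashgrove=22 Dunmere=10 Hollowpine=8 Juniper=8 → close Ashgrove (overflow 14)
  22÷3 = 7 each, +1 to first 1
Round 2: Dunmere=18 Hollowpine=15 Juniper=15 → close Juniper (overflow 9)
  15÷2 = 7 each, +1 to first 1
Round 3: Dunmere=26 Hollowpine=22 → close Dunmere (overflow 16)
  26÷1 = 26 each, +1 to first 0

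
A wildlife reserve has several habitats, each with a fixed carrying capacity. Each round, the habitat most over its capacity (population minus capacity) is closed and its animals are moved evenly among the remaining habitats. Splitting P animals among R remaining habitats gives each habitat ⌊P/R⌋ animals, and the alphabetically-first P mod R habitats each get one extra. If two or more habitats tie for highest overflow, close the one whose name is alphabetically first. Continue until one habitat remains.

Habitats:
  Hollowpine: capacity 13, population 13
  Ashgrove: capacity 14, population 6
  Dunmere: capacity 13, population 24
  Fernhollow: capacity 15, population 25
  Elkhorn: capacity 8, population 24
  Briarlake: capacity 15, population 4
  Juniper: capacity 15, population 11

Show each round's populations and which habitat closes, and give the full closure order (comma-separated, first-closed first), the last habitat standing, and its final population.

Closure order: Elkhorn, Dunmere, Fernhollow, Hollowpine, Juniper, Ashgrove
Last habitat: Briarlake with 107 animals

Round 1: Ashgrove=6 Briarlake=4 Dunmere=24 Elkhorn=24 Fernhollow=25 Hollowpine=13 Juniper=11 → close Elkhorn (overflow 16)
  24÷6 = 4 each, +1 to first 0
Round 2: Ashgrove=10 Briarlake=8 Dunmere=28 Fernhollow=29 Hollowpine=17 Juniper=15 → close Dunmere (overflow 15)
  28÷5 = 5 each, +1 to first 3
Round 3: Ashgrove=16 Briarlake=14 Fernhollow=35 Hollowpine=22 Juniper=20 → close Fernhollow (overflow 20)
  35÷4 = 8 each, +1 to first 3
Round 4: Ashgrove=25 Briarlake=23 Hollowpine=31 Juniper=28 → close Hollowpine (overflow 18)
  31÷3 = 10 each, +1 to first 1
Round 5: Ashgrove=36 Briarlake=33 Juniper=38 → close Juniper (overflow 23)
  38÷2 = 19 each, +1 to first 0
Round 6: Ashgrove=55 Briarlake=52 → close Ashgrove (overflow 41)
  55÷1 = 55 each, +1 to first 0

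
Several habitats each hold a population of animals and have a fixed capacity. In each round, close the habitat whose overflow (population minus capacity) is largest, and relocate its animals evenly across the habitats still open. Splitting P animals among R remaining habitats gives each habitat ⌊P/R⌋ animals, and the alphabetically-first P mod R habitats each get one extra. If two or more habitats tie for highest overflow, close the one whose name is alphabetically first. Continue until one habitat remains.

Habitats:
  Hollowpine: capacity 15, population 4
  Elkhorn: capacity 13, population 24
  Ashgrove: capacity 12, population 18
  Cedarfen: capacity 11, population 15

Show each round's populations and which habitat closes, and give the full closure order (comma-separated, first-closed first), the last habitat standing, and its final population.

Closure order: Elkhorn, Ashgrove, Cedarfen
Last habitat: Hollowpine with 61 animals

Round 1: Ashgrove=18 Cedarfen=15 Elkhorn=24 Hollowpine=4 → close Elkhorn (overflow 11)
  24÷3 = 8 each, +1 to first 0
Round 2: Ashgrove=26 Cedarfen=23 Hollowpine=12 → close Ashgrove (overflow 14)
  26÷2 = 13 each, +1 to first 0
Round 3: Cedarfen=36 Hollowpine=25 → close Cedarfen (overflow 25)
  36÷1 = 36 each, +1 to first 0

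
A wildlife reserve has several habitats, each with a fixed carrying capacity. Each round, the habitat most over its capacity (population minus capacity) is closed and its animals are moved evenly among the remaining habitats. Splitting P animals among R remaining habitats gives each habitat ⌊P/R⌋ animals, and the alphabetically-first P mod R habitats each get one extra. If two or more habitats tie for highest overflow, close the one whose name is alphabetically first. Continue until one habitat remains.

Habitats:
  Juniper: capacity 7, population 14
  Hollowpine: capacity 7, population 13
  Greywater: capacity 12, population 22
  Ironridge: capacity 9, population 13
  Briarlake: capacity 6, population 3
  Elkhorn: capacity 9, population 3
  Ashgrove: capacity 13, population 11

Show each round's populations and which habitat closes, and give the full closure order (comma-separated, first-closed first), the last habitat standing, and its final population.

Round 1: Ashgrove=11 Briarlake=3 Elkhorn=3 Greywater=22 Hollowpine=13 Ironridge=13 Juniper=14 → close Greywater (overflow 10)
  22÷6 = 3 each, +1 to first 4
Round 2: Ashgrove=15 Briarlake=7 Elkhorn=7 Hollowpine=17 Ironridge=16 Juniper=17 → close Hollowpine (overflow 10)
  17÷5 = 3 each, +1 to first 2
Round 3: Ashgrove=19 Briarlake=11 Elkhorn=10 Ironridge=19 Juniper=20 → close Juniper (overflow 13)
  20÷4 = 5 each, +1 to first 0
Round 4: Ashgrove=24 Briarlake=16 Elkhorn=15 Ironridge=24 → close Ironridge (overflow 15)
  24÷3 = 8 each, +1 to first 0
Round 5: Ashgrove=32 Briarlake=24 Elkhorn=23 → close Ashgrove (overflow 19)
  32÷2 = 16 each, +1 to first 0
Round 6: Briarlake=40 Elkhorn=39 → close Briarlake (overflow 34)
  40÷1 = 40 each, +1 to first 0

Closure order: Greywater, Hollowpine, Juniper, Ironridge, Ashgrove, Briarlake
Last habitat: Elkhorn with 79 animals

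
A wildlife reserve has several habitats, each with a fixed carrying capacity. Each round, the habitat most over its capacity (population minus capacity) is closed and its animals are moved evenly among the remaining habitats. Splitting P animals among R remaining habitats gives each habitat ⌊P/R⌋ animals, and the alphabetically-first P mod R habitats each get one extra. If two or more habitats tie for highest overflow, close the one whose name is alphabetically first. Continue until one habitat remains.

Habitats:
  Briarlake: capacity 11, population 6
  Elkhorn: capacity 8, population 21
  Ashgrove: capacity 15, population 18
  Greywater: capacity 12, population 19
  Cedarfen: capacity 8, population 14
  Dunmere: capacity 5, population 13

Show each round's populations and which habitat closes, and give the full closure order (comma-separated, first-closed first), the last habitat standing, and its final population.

Closure order: Elkhorn, Dunmere, Greywater, Cedarfen, Ashgrove
Last habitat: Briarlake with 91 animals

Round 1: Ashgrove=18 Briarlake=6 Cedarfen=14 Dunmere=13 Elkhorn=21 Greywater=19 → close Elkhorn (overflow 13)
  21÷5 = 4 each, +1 to first 1
Round 2: Ashgrove=23 Briarlake=10 Cedarfen=18 Dunmere=17 Greywater=23 → close Dunmere (overflow 12)
  17÷4 = 4 each, +1 to first 1
Round 3: Ashgrove=28 Briarlake=14 Cedarfen=22 Greywater=27 → close Greywater (overflow 15)
  27÷3 = 9 each, +1 to first 0
Round 4: Ashgrove=37 Briarlake=23 Cedarfen=31 → close Cedarfen (overflow 23)
  31÷2 = 15 each, +1 to first 1
Round 5: Ashgrove=53 Briarlake=38 → close Ashgrove (overflow 38)
  53÷1 = 53 each, +1 to first 0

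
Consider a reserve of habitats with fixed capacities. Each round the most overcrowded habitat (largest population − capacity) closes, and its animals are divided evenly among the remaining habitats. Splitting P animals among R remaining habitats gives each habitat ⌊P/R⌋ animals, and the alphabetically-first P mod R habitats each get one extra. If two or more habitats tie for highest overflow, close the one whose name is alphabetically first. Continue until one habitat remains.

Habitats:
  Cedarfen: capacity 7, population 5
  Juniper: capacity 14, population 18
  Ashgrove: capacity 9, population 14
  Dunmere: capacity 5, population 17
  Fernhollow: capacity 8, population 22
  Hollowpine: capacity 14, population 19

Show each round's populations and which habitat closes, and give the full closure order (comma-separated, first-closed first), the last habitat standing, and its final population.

Round 1: Ashgrove=14 Cedarfen=5 Dunmere=17 Fernhollow=22 Hollowpine=19 Juniper=18 → close Fernhollow (overflow 14)
  22÷5 = 4 each, +1 to first 2
Round 2: Ashgrove=19 Cedarfen=10 Dunmere=21 Hollowpine=23 Juniper=22 → close Dunmere (overflow 16)
  21÷4 = 5 each, +1 to first 1
Round 3: Ashgrove=25 Cedarfen=15 Hollowpine=28 Juniper=27 → close Ashgrove (overflow 16)
  25÷3 = 8 each, +1 to first 1
Round 4: Cedarfen=24 Hollowpine=36 Juniper=35 → close Hollowpine (overflow 22)
  36÷2 = 18 each, +1 to first 0
Round 5: Cedarfen=42 Juniper=53 → close Juniper (overflow 39)
  53÷1 = 53 each, +1 to first 0

Closure order: Fernhollow, Dunmere, Ashgrove, Hollowpine, Juniper
Last habitat: Cedarfen with 95 animals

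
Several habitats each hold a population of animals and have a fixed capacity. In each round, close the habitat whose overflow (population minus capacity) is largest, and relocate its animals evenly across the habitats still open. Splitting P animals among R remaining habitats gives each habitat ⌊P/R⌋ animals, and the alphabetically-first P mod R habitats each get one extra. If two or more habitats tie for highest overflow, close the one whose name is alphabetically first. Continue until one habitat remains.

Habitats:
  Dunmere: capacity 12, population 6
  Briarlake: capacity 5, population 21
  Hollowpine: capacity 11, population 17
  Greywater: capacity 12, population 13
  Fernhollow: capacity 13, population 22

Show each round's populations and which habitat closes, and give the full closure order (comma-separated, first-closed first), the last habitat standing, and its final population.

Closure order: Briarlake, Fernhollow, Hollowpine, Greywater
Last habitat: Dunmere with 79 animals

Round 1: Briarlake=21 Dunmere=6 Fernhollow=22 Greywater=13 Hollowpine=17 → close Briarlake (overflow 16)
  21÷4 = 5 each, +1 to first 1
Round 2: Dunmere=12 Fernhollow=27 Greywater=18 Hollowpine=22 → close Fernhollow (overflow 14)
  27÷3 = 9 each, +1 to first 0
Round 3: Dunmere=21 Greywater=27 Hollowpine=31 → close Hollowpine (overflow 20)
  31÷2 = 15 each, +1 to first 1
Round 4: Dunmere=37 Greywater=42 → close Greywater (overflow 30)
  42÷1 = 42 each, +1 to first 0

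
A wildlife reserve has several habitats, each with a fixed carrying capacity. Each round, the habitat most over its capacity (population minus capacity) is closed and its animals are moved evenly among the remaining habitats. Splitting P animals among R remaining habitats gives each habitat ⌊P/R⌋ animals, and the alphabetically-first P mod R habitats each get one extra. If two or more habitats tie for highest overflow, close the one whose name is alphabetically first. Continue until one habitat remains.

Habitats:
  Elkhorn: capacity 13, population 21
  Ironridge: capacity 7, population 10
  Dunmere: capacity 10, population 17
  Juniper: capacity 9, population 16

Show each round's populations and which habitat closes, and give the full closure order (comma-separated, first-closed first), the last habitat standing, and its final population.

Closure order: Elkhorn, Dunmere, Juniper
Last habitat: Ironridge with 64 animals

Round 1: Dunmere=17 Elkhorn=21 Ironridge=10 Juniper=16 → close Elkhorn (overflow 8)
  21÷3 = 7 each, +1 to first 0
Round 2: Dunmere=24 Ironridge=17 Juniper=23 → close Dunmere (overflow 14)
  24÷2 = 12 each, +1 to first 0
Round 3: Ironridge=29 Juniper=35 → close Juniper (overflow 26)
  35÷1 = 35 each, +1 to first 0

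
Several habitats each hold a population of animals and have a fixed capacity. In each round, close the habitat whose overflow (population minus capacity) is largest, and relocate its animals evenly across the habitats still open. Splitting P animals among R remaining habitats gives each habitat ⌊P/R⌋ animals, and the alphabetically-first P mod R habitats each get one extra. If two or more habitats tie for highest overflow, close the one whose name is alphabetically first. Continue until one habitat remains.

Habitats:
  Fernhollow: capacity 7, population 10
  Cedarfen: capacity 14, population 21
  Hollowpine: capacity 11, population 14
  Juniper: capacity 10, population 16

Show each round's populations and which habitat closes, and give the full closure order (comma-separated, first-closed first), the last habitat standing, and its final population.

Closure order: Cedarfen, Juniper, Fernhollow
Last habitat: Hollowpine with 61 animals

Round 1: Cedarfen=21 Fernhollow=10 Hollowpine=14 Juniper=16 → close Cedarfen (overflow 7)
  21÷3 = 7 each, +1 to first 0
Round 2: Fernhollow=17 Hollowpine=21 Juniper=23 → close Juniper (overflow 13)
  23÷2 = 11 each, +1 to first 1
Round 3: Fernhollow=29 Hollowpine=32 → close Fernhollow (overflow 22)
  29÷1 = 29 each, +1 to first 0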